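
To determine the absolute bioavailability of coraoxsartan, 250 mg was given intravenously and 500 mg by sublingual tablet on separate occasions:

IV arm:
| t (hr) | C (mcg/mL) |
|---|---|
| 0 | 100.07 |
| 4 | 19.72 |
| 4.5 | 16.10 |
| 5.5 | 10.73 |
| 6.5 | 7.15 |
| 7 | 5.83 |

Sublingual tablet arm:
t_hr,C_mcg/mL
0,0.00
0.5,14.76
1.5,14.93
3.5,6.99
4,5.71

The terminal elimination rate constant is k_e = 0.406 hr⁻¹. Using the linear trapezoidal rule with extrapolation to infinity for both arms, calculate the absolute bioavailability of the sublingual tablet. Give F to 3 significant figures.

Trapezoidal AUC_0→7 (IV):
  [0→4]: (100.07+19.72)/2 × 4 = 239.58
  [4→4.5]: (19.72+16.10)/2 × 0.5 = 8.955
  [4.5→5.5]: (16.10+10.73)/2 × 1 = 13.415
  [5.5→6.5]: (10.73+7.15)/2 × 1 = 8.94
  [6.5→7]: (7.15+5.83)/2 × 0.5 = 3.245
  Sum = 274.135 mcg/mL·hr
IV tail: 5.83/0.406 = 14.360; AUC_iv,0→∞ = 274.135 + 14.360 = 288.495 mcg/mL·hr
Trapezoidal AUC_0→4 (sublingual tablet):
  [0→0.5]: (0.00+14.76)/2 × 0.5 = 3.69
  [0.5→1.5]: (14.76+14.93)/2 × 1 = 14.845
  [1.5→3.5]: (14.93+6.99)/2 × 2 = 21.92
  [3.5→4]: (6.99+5.71)/2 × 0.5 = 3.175
  Sum = 43.63 mcg/mL·hr
sublingual tablet tail: 5.71/0.406 = 14.064; AUC_ev,0→∞ = 43.63 + 14.064 = 57.694 mcg/mL·hr
F = (AUC_ev/D_ev)/(AUC_iv/D_iv) = (57.694/500)/(288.495/250) = 0.115388/1.15398 = 0.1000

F = 0.100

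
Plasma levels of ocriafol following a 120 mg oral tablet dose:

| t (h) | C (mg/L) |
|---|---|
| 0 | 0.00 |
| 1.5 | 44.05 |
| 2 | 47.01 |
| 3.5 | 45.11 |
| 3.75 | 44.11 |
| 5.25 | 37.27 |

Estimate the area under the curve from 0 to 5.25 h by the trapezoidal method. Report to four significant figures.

Trapezoidal AUC_0→5.25:
  [0→1.5]: (0.00+44.05)/2 × 1.5 = 33.0375
  [1.5→2]: (44.05+47.01)/2 × 0.5 = 22.765
  [2→3.5]: (47.01+45.11)/2 × 1.5 = 69.09
  [3.5→3.75]: (45.11+44.11)/2 × 0.25 = 11.1525
  [3.75→5.25]: (44.11+37.27)/2 × 1.5 = 61.035
  Sum = 197.08 mg/L·h

AUC = 197.1 mg/L·h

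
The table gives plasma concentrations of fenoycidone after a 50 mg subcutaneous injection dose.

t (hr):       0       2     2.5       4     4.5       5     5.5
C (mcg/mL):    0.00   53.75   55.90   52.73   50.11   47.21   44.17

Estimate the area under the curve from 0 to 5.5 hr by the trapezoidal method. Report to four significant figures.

AUC = 235.5 mcg/mL·hr

Trapezoidal AUC_0→5.5:
  [0→2]: (0.00+53.75)/2 × 2 = 53.75
  [2→2.5]: (53.75+55.90)/2 × 0.5 = 27.4125
  [2.5→4]: (55.90+52.73)/2 × 1.5 = 81.4725
  [4→4.5]: (52.73+50.11)/2 × 0.5 = 25.71
  [4.5→5]: (50.11+47.21)/2 × 0.5 = 24.33
  [5→5.5]: (47.21+44.17)/2 × 0.5 = 22.845
  Sum = 235.52 mcg/mL·hr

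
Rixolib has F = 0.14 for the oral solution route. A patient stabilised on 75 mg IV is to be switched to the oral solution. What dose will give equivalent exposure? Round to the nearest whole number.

For equal systemic exposure: F × D_ev = D_iv
D_ev = D_iv / F = 75 / 0.14 = 535.714 mg

D_oral = 536 mg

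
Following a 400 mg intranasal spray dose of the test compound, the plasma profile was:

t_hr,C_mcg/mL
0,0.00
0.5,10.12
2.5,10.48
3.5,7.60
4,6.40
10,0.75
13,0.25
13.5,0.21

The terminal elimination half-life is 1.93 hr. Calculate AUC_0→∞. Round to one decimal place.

Trapezoidal AUC_0→13.5:
  [0→0.5]: (0.00+10.12)/2 × 0.5 = 2.53
  [0.5→2.5]: (10.12+10.48)/2 × 2 = 20.6
  [2.5→3.5]: (10.48+7.60)/2 × 1 = 9.04
  [3.5→4]: (7.60+6.40)/2 × 0.5 = 3.5
  [4→10]: (6.40+0.75)/2 × 6 = 21.45
  [10→13]: (0.75+0.25)/2 × 3 = 1.5
  [13→13.5]: (0.25+0.21)/2 × 0.5 = 0.115
  Sum = 58.735 mcg/mL·hr
k_e = ln2 / t½ = 0.693147 / 1.93 = 0.3591 hr^-1
Extrapolated tail: C_last / k_e = 0.21 / 0.3591 = 0.585
AUC_0→∞ = 58.735 + 0.585 = 59.32 mcg/mL·hr

AUC = 59.3 mcg/mL·hr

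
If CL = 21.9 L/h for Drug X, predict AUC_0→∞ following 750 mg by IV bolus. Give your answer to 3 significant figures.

AUC = 34.2 mg/L·h

AUC_0→∞ = Dose_iv / CL
        = 750 / 21.9 = 34.2466 mg/L·h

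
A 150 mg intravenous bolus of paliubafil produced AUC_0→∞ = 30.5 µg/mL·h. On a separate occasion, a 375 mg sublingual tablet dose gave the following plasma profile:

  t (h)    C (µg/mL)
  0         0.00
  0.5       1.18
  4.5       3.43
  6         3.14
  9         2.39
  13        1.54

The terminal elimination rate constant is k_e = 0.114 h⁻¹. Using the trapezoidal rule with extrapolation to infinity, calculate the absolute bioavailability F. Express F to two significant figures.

F = 0.58

Trapezoidal AUC_0→13 (sublingual tablet):
  [0→0.5]: (0.00+1.18)/2 × 0.5 = 0.295
  [0.5→4.5]: (1.18+3.43)/2 × 4 = 9.22
  [4.5→6]: (3.43+3.14)/2 × 1.5 = 4.9275
  [6→9]: (3.14+2.39)/2 × 3 = 8.295
  [9→13]: (2.39+1.54)/2 × 4 = 7.86
  Sum = 30.5975 µg/mL·h
Tail: C_last/k_e = 1.54/0.114 = 13.509
AUC_0→∞ (sublingual tablet) = 30.5975 + 13.509 = 44.1065 µg/mL·h
F = (AUC_ev/D_ev)/(AUC_iv/D_iv) = (44.1065/375)/(30.5/150) = 0.117617/0.203333 = 0.5784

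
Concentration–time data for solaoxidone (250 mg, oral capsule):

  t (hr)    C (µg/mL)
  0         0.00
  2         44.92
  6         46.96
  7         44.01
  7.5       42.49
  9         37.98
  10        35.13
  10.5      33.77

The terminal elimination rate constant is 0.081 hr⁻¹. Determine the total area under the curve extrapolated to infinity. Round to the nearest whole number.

Trapezoidal AUC_0→10.5:
  [0→2]: (0.00+44.92)/2 × 2 = 44.92
  [2→6]: (44.92+46.96)/2 × 4 = 183.76
  [6→7]: (46.96+44.01)/2 × 1 = 45.485
  [7→7.5]: (44.01+42.49)/2 × 0.5 = 21.625
  [7.5→9]: (42.49+37.98)/2 × 1.5 = 60.3525
  [9→10]: (37.98+35.13)/2 × 1 = 36.555
  [10→10.5]: (35.13+33.77)/2 × 0.5 = 17.225
  Sum = 409.9225 µg/mL·hr
Extrapolated tail: C_last / k_e = 33.77 / 0.081 = 416.914
AUC_0→∞ = 409.9225 + 416.914 = 826.8365 µg/mL·hr

AUC = 827 µg/mL·hr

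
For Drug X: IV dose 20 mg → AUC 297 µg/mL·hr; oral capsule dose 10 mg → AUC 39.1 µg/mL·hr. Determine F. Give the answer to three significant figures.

F = (AUC_ev / D_ev) / (AUC_iv / D_iv)
  = (39.1/10) / (297/20)
  = 3.91 / 14.85 = 0.2633

F = 0.263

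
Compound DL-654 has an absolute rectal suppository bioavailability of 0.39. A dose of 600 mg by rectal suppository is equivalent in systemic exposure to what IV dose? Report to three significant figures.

Systemic exposure from an extravascular dose = F × D_ev, so the equivalent IV dose is F × D_ev.
D_iv = F × D_ev = 0.39 × 600 = 234 mg

D_iv = 234 mg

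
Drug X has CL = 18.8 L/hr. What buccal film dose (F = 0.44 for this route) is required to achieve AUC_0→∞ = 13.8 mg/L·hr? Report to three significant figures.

Dose = 590 mg

Dose = CL × AUC_0→∞ / F
     = 18.8 × 13.8 / 0.44 = 589.636 mg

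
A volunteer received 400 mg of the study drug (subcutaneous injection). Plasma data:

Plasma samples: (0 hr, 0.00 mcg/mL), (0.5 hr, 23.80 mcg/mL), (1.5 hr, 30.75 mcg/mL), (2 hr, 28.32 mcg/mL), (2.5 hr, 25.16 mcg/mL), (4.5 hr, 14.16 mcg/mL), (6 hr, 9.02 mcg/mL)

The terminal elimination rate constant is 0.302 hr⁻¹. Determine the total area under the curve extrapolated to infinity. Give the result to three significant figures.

Trapezoidal AUC_0→6:
  [0→0.5]: (0.00+23.80)/2 × 0.5 = 5.95
  [0.5→1.5]: (23.80+30.75)/2 × 1 = 27.275
  [1.5→2]: (30.75+28.32)/2 × 0.5 = 14.7675
  [2→2.5]: (28.32+25.16)/2 × 0.5 = 13.37
  [2.5→4.5]: (25.16+14.16)/2 × 2 = 39.32
  [4.5→6]: (14.16+9.02)/2 × 1.5 = 17.385
  Sum = 118.0675 mcg/mL·hr
Extrapolated tail: C_last / k_e = 9.02 / 0.302 = 29.868
AUC_0→∞ = 118.0675 + 29.868 = 147.9355 mcg/mL·hr

AUC = 148 mcg/mL·hr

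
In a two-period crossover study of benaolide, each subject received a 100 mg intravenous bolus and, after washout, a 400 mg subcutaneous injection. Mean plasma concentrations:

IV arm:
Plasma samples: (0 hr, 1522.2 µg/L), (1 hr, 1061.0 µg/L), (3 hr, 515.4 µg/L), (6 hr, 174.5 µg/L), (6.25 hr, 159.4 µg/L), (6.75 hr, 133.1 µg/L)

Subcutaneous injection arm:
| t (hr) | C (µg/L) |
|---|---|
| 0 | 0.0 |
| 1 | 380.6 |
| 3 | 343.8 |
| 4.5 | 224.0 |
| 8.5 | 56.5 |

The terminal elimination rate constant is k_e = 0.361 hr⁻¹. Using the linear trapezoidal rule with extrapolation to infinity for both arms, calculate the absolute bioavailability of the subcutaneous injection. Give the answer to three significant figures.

F = 0.117

Trapezoidal AUC_0→6.75 (IV):
  [0→1]: (1522.2+1061.0)/2 × 1 = 1291.6
  [1→3]: (1061.0+515.4)/2 × 2 = 1576.4
  [3→6]: (515.4+174.5)/2 × 3 = 1034.85
  [6→6.25]: (174.5+159.4)/2 × 0.25 = 41.7375
  [6.25→6.75]: (159.4+133.1)/2 × 0.5 = 73.125
  Sum = 4017.7125 µg/L·hr
IV tail: 133.1/0.361 = 368.698; AUC_iv,0→∞ = 4017.7125 + 368.698 = 4386.4105 µg/L·hr
Trapezoidal AUC_0→8.5 (subcutaneous injection):
  [0→1]: (0.0+380.6)/2 × 1 = 190.3
  [1→3]: (380.6+343.8)/2 × 2 = 724.4
  [3→4.5]: (343.8+224.0)/2 × 1.5 = 425.85
  [4.5→8.5]: (224.0+56.5)/2 × 4 = 561.0
  Sum = 1901.55 µg/L·hr
subcutaneous injection tail: 56.5/0.361 = 156.510; AUC_ev,0→∞ = 1901.55 + 156.510 = 2058.06 µg/L·hr
F = (AUC_ev/D_ev)/(AUC_iv/D_iv) = (2058.06/400)/(4386.4105/100) = 5.14515/43.864105 = 0.1173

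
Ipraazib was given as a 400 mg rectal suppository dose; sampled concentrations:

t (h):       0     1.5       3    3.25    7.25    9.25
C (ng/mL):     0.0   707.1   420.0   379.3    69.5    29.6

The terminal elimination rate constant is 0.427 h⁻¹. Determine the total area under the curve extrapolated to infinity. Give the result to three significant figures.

AUC = 2540 ng/mL·h

Trapezoidal AUC_0→9.25:
  [0→1.5]: (0.0+707.1)/2 × 1.5 = 530.325
  [1.5→3]: (707.1+420.0)/2 × 1.5 = 845.325
  [3→3.25]: (420.0+379.3)/2 × 0.25 = 99.9125
  [3.25→7.25]: (379.3+69.5)/2 × 4 = 897.6
  [7.25→9.25]: (69.5+29.6)/2 × 2 = 99.1
  Sum = 2472.2625 ng/mL·h
Extrapolated tail: C_last / k_e = 29.6 / 0.427 = 69.321
AUC_0→∞ = 2472.2625 + 69.321 = 2541.5835 ng/mL·h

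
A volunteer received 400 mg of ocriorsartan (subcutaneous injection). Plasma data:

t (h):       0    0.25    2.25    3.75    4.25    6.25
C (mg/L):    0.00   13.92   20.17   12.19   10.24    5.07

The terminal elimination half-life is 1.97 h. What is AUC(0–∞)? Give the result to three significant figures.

AUC = 95.4 mg/L·h

Trapezoidal AUC_0→6.25:
  [0→0.25]: (0.00+13.92)/2 × 0.25 = 1.74
  [0.25→2.25]: (13.92+20.17)/2 × 2 = 34.09
  [2.25→3.75]: (20.17+12.19)/2 × 1.5 = 24.27
  [3.75→4.25]: (12.19+10.24)/2 × 0.5 = 5.6075
  [4.25→6.25]: (10.24+5.07)/2 × 2 = 15.31
  Sum = 81.0175 mg/L·h
k_e = ln2 / t½ = 0.693147 / 1.97 = 0.3519 h^-1
Extrapolated tail: C_last / k_e = 5.07 / 0.3519 = 14.408
AUC_0→∞ = 81.0175 + 14.408 = 95.4255 mg/L·h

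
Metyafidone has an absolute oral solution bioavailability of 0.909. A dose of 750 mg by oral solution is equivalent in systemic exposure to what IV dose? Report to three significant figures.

D_iv = 682 mg

Systemic exposure from an extravascular dose = F × D_ev, so the equivalent IV dose is F × D_ev.
D_iv = F × D_ev = 0.909 × 750 = 681.75 mg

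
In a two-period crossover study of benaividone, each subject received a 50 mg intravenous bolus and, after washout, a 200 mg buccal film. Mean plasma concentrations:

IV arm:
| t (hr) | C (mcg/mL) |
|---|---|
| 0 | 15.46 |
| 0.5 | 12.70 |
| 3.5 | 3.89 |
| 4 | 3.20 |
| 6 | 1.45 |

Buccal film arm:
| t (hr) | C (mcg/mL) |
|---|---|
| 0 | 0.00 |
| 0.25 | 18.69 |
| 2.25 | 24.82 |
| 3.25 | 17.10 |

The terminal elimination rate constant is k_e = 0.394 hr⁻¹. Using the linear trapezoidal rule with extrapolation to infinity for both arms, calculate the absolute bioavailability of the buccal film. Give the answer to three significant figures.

Trapezoidal AUC_0→6 (IV):
  [0→0.5]: (15.46+12.70)/2 × 0.5 = 7.04
  [0.5→3.5]: (12.70+3.89)/2 × 3 = 24.885
  [3.5→4]: (3.89+3.20)/2 × 0.5 = 1.7725
  [4→6]: (3.20+1.45)/2 × 2 = 4.65
  Sum = 38.3475 mcg/mL·hr
IV tail: 1.45/0.394 = 3.680; AUC_iv,0→∞ = 38.3475 + 3.680 = 42.0275 mcg/mL·hr
Trapezoidal AUC_0→3.25 (buccal film):
  [0→0.25]: (0.00+18.69)/2 × 0.25 = 2.33625
  [0.25→2.25]: (18.69+24.82)/2 × 2 = 43.51
  [2.25→3.25]: (24.82+17.10)/2 × 1 = 20.96
  Sum = 66.80625 mcg/mL·hr
buccal film tail: 17.10/0.394 = 43.401; AUC_ev,0→∞ = 66.80625 + 43.401 = 110.20725 mcg/mL·hr
F = (AUC_ev/D_ev)/(AUC_iv/D_iv) = (110.20725/200)/(42.0275/50) = 0.55103625/0.84055 = 0.6556

F = 0.656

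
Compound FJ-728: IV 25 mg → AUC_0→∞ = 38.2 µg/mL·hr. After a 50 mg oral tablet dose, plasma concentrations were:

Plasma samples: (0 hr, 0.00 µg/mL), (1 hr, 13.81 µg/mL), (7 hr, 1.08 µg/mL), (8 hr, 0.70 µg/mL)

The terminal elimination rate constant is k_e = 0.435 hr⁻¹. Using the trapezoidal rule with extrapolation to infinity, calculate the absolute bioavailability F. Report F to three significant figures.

F = 0.708

Trapezoidal AUC_0→8 (oral tablet):
  [0→1]: (0.00+13.81)/2 × 1 = 6.905
  [1→7]: (13.81+1.08)/2 × 6 = 44.67
  [7→8]: (1.08+0.70)/2 × 1 = 0.89
  Sum = 52.465 µg/mL·hr
Tail: C_last/k_e = 0.70/0.435 = 1.609
AUC_0→∞ (oral tablet) = 52.465 + 1.609 = 54.074 µg/mL·hr
F = (AUC_ev/D_ev)/(AUC_iv/D_iv) = (54.074/50)/(38.2/25) = 1.08148/1.528 = 0.7078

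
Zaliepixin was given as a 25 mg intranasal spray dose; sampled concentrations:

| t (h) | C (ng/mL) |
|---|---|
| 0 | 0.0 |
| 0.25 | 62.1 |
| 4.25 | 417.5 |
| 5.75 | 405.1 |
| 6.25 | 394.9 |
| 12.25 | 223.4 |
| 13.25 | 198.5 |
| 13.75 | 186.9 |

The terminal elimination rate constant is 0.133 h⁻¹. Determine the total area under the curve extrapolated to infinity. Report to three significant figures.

Trapezoidal AUC_0→13.75:
  [0→0.25]: (0.0+62.1)/2 × 0.25 = 7.7625
  [0.25→4.25]: (62.1+417.5)/2 × 4 = 959.2
  [4.25→5.75]: (417.5+405.1)/2 × 1.5 = 616.95
  [5.75→6.25]: (405.1+394.9)/2 × 0.5 = 200.0
  [6.25→12.25]: (394.9+223.4)/2 × 6 = 1854.9
  [12.25→13.25]: (223.4+198.5)/2 × 1 = 210.95
  [13.25→13.75]: (198.5+186.9)/2 × 0.5 = 96.35
  Sum = 3946.1125 ng/mL·h
Extrapolated tail: C_last / k_e = 186.9 / 0.133 = 1405.263
AUC_0→∞ = 3946.1125 + 1405.263 = 5351.3755 ng/mL·h

AUC = 5350 ng/mL·h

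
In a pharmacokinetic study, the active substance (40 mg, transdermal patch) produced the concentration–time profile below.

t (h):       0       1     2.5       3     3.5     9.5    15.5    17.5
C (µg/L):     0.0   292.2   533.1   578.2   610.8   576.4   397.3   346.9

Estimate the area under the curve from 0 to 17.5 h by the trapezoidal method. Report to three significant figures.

Trapezoidal AUC_0→17.5:
  [0→1]: (0.0+292.2)/2 × 1 = 146.1
  [1→2.5]: (292.2+533.1)/2 × 1.5 = 618.975
  [2.5→3]: (533.1+578.2)/2 × 0.5 = 277.825
  [3→3.5]: (578.2+610.8)/2 × 0.5 = 297.25
  [3.5→9.5]: (610.8+576.4)/2 × 6 = 3561.6
  [9.5→15.5]: (576.4+397.3)/2 × 6 = 2921.1
  [15.5→17.5]: (397.3+346.9)/2 × 2 = 744.2
  Sum = 8567.05 µg/L·h

AUC = 8570 µg/L·h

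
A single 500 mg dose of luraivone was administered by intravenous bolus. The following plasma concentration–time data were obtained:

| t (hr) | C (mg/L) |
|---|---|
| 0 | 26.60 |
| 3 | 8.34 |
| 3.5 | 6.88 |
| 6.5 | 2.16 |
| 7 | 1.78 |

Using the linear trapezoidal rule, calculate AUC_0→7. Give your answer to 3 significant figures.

AUC = 70.8 mg/L·hr

Trapezoidal AUC_0→7:
  [0→3]: (26.60+8.34)/2 × 3 = 52.41
  [3→3.5]: (8.34+6.88)/2 × 0.5 = 3.805
  [3.5→6.5]: (6.88+2.16)/2 × 3 = 13.56
  [6.5→7]: (2.16+1.78)/2 × 0.5 = 0.985
  Sum = 70.76 mg/L·hr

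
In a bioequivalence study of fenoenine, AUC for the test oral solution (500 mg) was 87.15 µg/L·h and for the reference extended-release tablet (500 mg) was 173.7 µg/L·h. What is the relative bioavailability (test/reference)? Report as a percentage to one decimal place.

F_rel = (AUC_test/D_test) / (AUC_ref/D_ref)
      = (87.15/500) / (173.7/500)
      = 0.1743 / 0.3474 = 0.5017 = 50.17%

F_rel = 50.2%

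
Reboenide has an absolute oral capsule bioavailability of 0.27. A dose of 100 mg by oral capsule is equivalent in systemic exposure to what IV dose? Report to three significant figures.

Systemic exposure from an extravascular dose = F × D_ev, so the equivalent IV dose is F × D_ev.
D_iv = F × D_ev = 0.27 × 100 = 27 mg

D_iv = 27.0 mg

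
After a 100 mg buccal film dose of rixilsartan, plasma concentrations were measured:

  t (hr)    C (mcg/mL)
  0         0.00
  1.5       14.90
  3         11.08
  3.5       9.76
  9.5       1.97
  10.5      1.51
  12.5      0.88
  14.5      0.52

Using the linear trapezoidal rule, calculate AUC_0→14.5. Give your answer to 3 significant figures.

Trapezoidal AUC_0→14.5:
  [0→1.5]: (0.00+14.90)/2 × 1.5 = 11.175
  [1.5→3]: (14.90+11.08)/2 × 1.5 = 19.485
  [3→3.5]: (11.08+9.76)/2 × 0.5 = 5.21
  [3.5→9.5]: (9.76+1.97)/2 × 6 = 35.19
  [9.5→10.5]: (1.97+1.51)/2 × 1 = 1.74
  [10.5→12.5]: (1.51+0.88)/2 × 2 = 2.39
  [12.5→14.5]: (0.88+0.52)/2 × 2 = 1.4
  Sum = 76.59 mcg/mL·hr

AUC = 76.6 mcg/mL·hr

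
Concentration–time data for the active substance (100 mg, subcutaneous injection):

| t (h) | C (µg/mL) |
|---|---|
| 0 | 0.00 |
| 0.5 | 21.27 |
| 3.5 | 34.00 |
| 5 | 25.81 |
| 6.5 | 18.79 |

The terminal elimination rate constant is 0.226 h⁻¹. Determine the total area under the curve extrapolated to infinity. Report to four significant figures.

AUC = 249.7 µg/mL·h

Trapezoidal AUC_0→6.5:
  [0→0.5]: (0.00+21.27)/2 × 0.5 = 5.3175
  [0.5→3.5]: (21.27+34.00)/2 × 3 = 82.905
  [3.5→5]: (34.00+25.81)/2 × 1.5 = 44.8575
  [5→6.5]: (25.81+18.79)/2 × 1.5 = 33.45
  Sum = 166.53 µg/mL·h
Extrapolated tail: C_last / k_e = 18.79 / 0.226 = 83.142
AUC_0→∞ = 166.53 + 83.142 = 249.672 µg/mL·h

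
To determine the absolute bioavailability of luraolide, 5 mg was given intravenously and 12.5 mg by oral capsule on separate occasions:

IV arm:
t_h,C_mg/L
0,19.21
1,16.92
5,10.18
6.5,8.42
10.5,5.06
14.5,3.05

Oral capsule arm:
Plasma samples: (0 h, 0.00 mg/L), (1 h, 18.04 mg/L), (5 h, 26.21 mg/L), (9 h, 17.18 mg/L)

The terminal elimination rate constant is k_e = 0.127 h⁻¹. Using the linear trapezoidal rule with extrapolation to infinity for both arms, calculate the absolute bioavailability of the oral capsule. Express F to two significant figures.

F = 0.83

Trapezoidal AUC_0→14.5 (IV):
  [0→1]: (19.21+16.92)/2 × 1 = 18.065
  [1→5]: (16.92+10.18)/2 × 4 = 54.2
  [5→6.5]: (10.18+8.42)/2 × 1.5 = 13.95
  [6.5→10.5]: (8.42+5.06)/2 × 4 = 26.96
  [10.5→14.5]: (5.06+3.05)/2 × 4 = 16.22
  Sum = 129.395 mg/L·h
IV tail: 3.05/0.127 = 24.016; AUC_iv,0→∞ = 129.395 + 24.016 = 153.411 mg/L·h
Trapezoidal AUC_0→9 (oral capsule):
  [0→1]: (0.00+18.04)/2 × 1 = 9.02
  [1→5]: (18.04+26.21)/2 × 4 = 88.5
  [5→9]: (26.21+17.18)/2 × 4 = 86.78
  Sum = 184.3 mg/L·h
oral capsule tail: 17.18/0.127 = 135.276; AUC_ev,0→∞ = 184.3 + 135.276 = 319.576 mg/L·h
F = (AUC_ev/D_ev)/(AUC_iv/D_iv) = (319.576/12.5)/(153.411/5) = 25.56608/30.6822 = 0.8333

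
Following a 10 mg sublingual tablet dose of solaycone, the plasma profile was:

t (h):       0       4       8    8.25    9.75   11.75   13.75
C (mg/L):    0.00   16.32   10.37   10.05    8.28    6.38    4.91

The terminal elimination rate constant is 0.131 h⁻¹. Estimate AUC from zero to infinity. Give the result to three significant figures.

Trapezoidal AUC_0→13.75:
  [0→4]: (0.00+16.32)/2 × 4 = 32.64
  [4→8]: (16.32+10.37)/2 × 4 = 53.38
  [8→8.25]: (10.37+10.05)/2 × 0.25 = 2.5525
  [8.25→9.75]: (10.05+8.28)/2 × 1.5 = 13.7475
  [9.75→11.75]: (8.28+6.38)/2 × 2 = 14.66
  [11.75→13.75]: (6.38+4.91)/2 × 2 = 11.29
  Sum = 128.27 mg/L·h
Extrapolated tail: C_last / k_e = 4.91 / 0.131 = 37.481
AUC_0→∞ = 128.27 + 37.481 = 165.751 mg/L·h

AUC = 166 mg/L·h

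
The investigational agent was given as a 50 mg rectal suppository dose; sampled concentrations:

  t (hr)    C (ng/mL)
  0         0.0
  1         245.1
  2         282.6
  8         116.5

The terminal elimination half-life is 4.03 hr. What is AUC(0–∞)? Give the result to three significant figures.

AUC = 2260 ng/mL·hr

Trapezoidal AUC_0→8:
  [0→1]: (0.0+245.1)/2 × 1 = 122.55
  [1→2]: (245.1+282.6)/2 × 1 = 263.85
  [2→8]: (282.6+116.5)/2 × 6 = 1197.3
  Sum = 1583.7 ng/mL·hr
k_e = ln2 / t½ = 0.693147 / 4.03 = 0.1720 hr^-1
Extrapolated tail: C_last / k_e = 116.5 / 0.172 = 677.326
AUC_0→∞ = 1583.7 + 677.326 = 2261.026 ng/mL·hr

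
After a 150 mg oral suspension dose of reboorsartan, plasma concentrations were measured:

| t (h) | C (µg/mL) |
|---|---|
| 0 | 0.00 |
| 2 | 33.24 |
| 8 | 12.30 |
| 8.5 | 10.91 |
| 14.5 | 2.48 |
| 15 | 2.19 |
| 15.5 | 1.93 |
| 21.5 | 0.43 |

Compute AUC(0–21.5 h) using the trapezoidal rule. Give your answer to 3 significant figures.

AUC = 225 µg/mL·h

Trapezoidal AUC_0→21.5:
  [0→2]: (0.00+33.24)/2 × 2 = 33.24
  [2→8]: (33.24+12.30)/2 × 6 = 136.62
  [8→8.5]: (12.30+10.91)/2 × 0.5 = 5.8025
  [8.5→14.5]: (10.91+2.48)/2 × 6 = 40.17
  [14.5→15]: (2.48+2.19)/2 × 0.5 = 1.1675
  [15→15.5]: (2.19+1.93)/2 × 0.5 = 1.03
  [15.5→21.5]: (1.93+0.43)/2 × 6 = 7.08
  Sum = 225.11 µg/mL·h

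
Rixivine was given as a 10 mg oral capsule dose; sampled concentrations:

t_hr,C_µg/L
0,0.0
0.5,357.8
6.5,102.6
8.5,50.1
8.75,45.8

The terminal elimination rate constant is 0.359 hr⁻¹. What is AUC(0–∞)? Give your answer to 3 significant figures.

Trapezoidal AUC_0→8.75:
  [0→0.5]: (0.0+357.8)/2 × 0.5 = 89.45
  [0.5→6.5]: (357.8+102.6)/2 × 6 = 1381.2
  [6.5→8.5]: (102.6+50.1)/2 × 2 = 152.7
  [8.5→8.75]: (50.1+45.8)/2 × 0.25 = 11.9875
  Sum = 1635.3375 µg/L·hr
Extrapolated tail: C_last / k_e = 45.8 / 0.359 = 127.577
AUC_0→∞ = 1635.3375 + 127.577 = 1762.9145 µg/L·hr

AUC = 1760 µg/L·hr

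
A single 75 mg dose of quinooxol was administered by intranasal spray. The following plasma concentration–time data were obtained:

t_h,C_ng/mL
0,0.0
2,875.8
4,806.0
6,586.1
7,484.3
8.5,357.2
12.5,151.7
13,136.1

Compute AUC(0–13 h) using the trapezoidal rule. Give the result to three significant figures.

AUC = 6210 ng/mL·h

Trapezoidal AUC_0→13:
  [0→2]: (0.0+875.8)/2 × 2 = 875.8
  [2→4]: (875.8+806.0)/2 × 2 = 1681.8
  [4→6]: (806.0+586.1)/2 × 2 = 1392.1
  [6→7]: (586.1+484.3)/2 × 1 = 535.2
  [7→8.5]: (484.3+357.2)/2 × 1.5 = 631.125
  [8.5→12.5]: (357.2+151.7)/2 × 4 = 1017.8
  [12.5→13]: (151.7+136.1)/2 × 0.5 = 71.95
  Sum = 6205.775 ng/mL·h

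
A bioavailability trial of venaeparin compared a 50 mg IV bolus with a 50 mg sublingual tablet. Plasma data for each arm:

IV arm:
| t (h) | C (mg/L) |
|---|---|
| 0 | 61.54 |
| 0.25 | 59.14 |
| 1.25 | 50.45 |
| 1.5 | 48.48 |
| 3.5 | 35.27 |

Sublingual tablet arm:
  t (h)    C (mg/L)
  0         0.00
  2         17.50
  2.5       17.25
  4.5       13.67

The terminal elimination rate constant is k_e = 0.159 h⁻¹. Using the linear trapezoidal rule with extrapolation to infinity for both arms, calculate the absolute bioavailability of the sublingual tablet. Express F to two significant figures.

Trapezoidal AUC_0→3.5 (IV):
  [0→0.25]: (61.54+59.14)/2 × 0.25 = 15.085
  [0.25→1.25]: (59.14+50.45)/2 × 1 = 54.795
  [1.25→1.5]: (50.45+48.48)/2 × 0.25 = 12.36625
  [1.5→3.5]: (48.48+35.27)/2 × 2 = 83.75
  Sum = 165.99625 mg/L·h
IV tail: 35.27/0.159 = 221.824; AUC_iv,0→∞ = 165.99625 + 221.824 = 387.82025 mg/L·h
Trapezoidal AUC_0→4.5 (sublingual tablet):
  [0→2]: (0.00+17.50)/2 × 2 = 17.5
  [2→2.5]: (17.50+17.25)/2 × 0.5 = 8.6875
  [2.5→4.5]: (17.25+13.67)/2 × 2 = 30.92
  Sum = 57.1075 mg/L·h
sublingual tablet tail: 13.67/0.159 = 85.975; AUC_ev,0→∞ = 57.1075 + 85.975 = 143.0825 mg/L·h
F = (AUC_ev/D_ev)/(AUC_iv/D_iv) = (143.0825/50)/(387.82025/50) = 2.86165/7.756405 = 0.3689

F = 0.37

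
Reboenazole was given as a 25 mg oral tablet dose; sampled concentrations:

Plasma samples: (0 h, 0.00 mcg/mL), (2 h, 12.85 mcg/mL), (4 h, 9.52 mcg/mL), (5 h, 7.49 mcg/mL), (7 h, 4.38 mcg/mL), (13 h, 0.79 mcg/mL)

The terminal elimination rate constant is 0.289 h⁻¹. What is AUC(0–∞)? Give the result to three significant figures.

Trapezoidal AUC_0→13:
  [0→2]: (0.00+12.85)/2 × 2 = 12.85
  [2→4]: (12.85+9.52)/2 × 2 = 22.37
  [4→5]: (9.52+7.49)/2 × 1 = 8.505
  [5→7]: (7.49+4.38)/2 × 2 = 11.87
  [7→13]: (4.38+0.79)/2 × 6 = 15.51
  Sum = 71.105 mcg/mL·h
Extrapolated tail: C_last / k_e = 0.79 / 0.289 = 2.734
AUC_0→∞ = 71.105 + 2.734 = 73.839 mcg/mL·h

AUC = 73.8 mcg/mL·h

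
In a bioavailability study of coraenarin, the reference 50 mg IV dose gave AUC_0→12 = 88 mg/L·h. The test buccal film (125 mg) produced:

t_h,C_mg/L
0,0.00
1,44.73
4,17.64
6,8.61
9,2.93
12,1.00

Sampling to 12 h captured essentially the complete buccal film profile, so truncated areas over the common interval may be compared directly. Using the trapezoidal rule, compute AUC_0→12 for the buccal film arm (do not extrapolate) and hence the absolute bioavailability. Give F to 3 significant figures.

Trapezoidal AUC_0→12 (buccal film):
  [0→1]: (0.00+44.73)/2 × 1 = 22.365
  [1→4]: (44.73+17.64)/2 × 3 = 93.555
  [4→6]: (17.64+8.61)/2 × 2 = 26.25
  [6→9]: (8.61+2.93)/2 × 3 = 17.31
  [9→12]: (2.93+1.00)/2 × 3 = 5.895
  Sum = 165.375 mg/L·h
F = (AUC_ev/D_ev)/(AUC_iv/D_iv) = (165.375/125)/(88/50) = 1.323/1.76 = 0.7517

F = 0.752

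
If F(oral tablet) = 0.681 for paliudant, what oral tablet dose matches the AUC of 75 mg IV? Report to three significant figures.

For equal systemic exposure: F × D_ev = D_iv
D_ev = D_iv / F = 75 / 0.681 = 110.132 mg

D_oral = 110 mg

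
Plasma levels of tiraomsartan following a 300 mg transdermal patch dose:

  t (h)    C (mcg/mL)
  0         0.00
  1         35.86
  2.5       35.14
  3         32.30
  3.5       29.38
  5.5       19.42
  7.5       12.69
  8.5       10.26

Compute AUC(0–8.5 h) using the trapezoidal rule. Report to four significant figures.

Trapezoidal AUC_0→8.5:
  [0→1]: (0.00+35.86)/2 × 1 = 17.93
  [1→2.5]: (35.86+35.14)/2 × 1.5 = 53.25
  [2.5→3]: (35.14+32.30)/2 × 0.5 = 16.86
  [3→3.5]: (32.30+29.38)/2 × 0.5 = 15.42
  [3.5→5.5]: (29.38+19.42)/2 × 2 = 48.8
  [5.5→7.5]: (19.42+12.69)/2 × 2 = 32.11
  [7.5→8.5]: (12.69+10.26)/2 × 1 = 11.475
  Sum = 195.845 mcg/mL·h

AUC = 195.8 mcg/mL·h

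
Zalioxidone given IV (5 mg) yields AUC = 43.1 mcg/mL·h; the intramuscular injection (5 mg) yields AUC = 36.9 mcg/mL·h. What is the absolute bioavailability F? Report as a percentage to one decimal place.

F = (AUC_ev / D_ev) / (AUC_iv / D_iv)
  = (36.9/5) / (43.1/5)
  = 7.38 / 8.62 = 0.8561
  = 85.61%

F = 85.6%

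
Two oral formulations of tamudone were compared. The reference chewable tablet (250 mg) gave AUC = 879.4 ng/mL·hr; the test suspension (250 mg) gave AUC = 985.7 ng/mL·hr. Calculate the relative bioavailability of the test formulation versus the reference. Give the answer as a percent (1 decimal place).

F_rel = (AUC_test/D_test) / (AUC_ref/D_ref)
      = (985.7/250) / (879.4/250)
      = 3.9428 / 3.5176 = 1.1209 = 112.09%

F_rel = 112.1%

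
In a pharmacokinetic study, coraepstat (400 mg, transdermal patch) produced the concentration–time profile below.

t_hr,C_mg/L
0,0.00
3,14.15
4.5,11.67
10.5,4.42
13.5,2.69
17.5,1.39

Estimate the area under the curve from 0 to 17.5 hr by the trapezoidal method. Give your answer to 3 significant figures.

AUC = 108 mg/L·hr

Trapezoidal AUC_0→17.5:
  [0→3]: (0.00+14.15)/2 × 3 = 21.225
  [3→4.5]: (14.15+11.67)/2 × 1.5 = 19.365
  [4.5→10.5]: (11.67+4.42)/2 × 6 = 48.27
  [10.5→13.5]: (4.42+2.69)/2 × 3 = 10.665
  [13.5→17.5]: (2.69+1.39)/2 × 4 = 8.16
  Sum = 107.685 mg/L·hr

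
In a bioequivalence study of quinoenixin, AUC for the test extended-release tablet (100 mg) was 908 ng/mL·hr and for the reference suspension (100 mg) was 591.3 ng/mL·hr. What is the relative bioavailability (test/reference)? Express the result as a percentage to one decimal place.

F_rel = (AUC_test/D_test) / (AUC_ref/D_ref)
      = (908/100) / (591.3/100)
      = 9.08 / 5.913 = 1.5356 = 153.56%

F_rel = 153.6%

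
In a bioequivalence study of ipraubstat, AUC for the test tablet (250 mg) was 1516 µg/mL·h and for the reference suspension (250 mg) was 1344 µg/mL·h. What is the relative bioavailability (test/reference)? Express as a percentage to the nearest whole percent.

F_rel = 113%

F_rel = (AUC_test/D_test) / (AUC_ref/D_ref)
      = (1516/250) / (1344/250)
      = 6.064 / 5.376 = 1.1280 = 112.80%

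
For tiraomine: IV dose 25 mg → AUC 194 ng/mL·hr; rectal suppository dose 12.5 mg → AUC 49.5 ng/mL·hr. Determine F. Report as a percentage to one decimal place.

F = 51.0%

F = (AUC_ev / D_ev) / (AUC_iv / D_iv)
  = (49.5/12.5) / (194/25)
  = 3.96 / 7.76 = 0.5103
  = 51.03%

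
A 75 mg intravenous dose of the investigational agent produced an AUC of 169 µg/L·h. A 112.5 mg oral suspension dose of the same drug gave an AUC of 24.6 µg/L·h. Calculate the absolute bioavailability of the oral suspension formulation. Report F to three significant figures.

F = 0.0970

F = (AUC_ev / D_ev) / (AUC_iv / D_iv)
  = (24.6/112.5) / (169/75)
  = 0.218667 / 2.25333 = 0.0970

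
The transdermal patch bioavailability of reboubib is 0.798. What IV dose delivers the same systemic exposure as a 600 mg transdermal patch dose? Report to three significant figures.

D_iv = 479 mg

Systemic exposure from an extravascular dose = F × D_ev, so the equivalent IV dose is F × D_ev.
D_iv = F × D_ev = 0.798 × 600 = 478.8 mg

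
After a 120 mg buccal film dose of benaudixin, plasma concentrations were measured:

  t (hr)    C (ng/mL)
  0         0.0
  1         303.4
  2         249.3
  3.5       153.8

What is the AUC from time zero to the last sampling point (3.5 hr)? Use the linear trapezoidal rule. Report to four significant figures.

AUC = 730.4 ng/mL·hr

Trapezoidal AUC_0→3.5:
  [0→1]: (0.0+303.4)/2 × 1 = 151.7
  [1→2]: (303.4+249.3)/2 × 1 = 276.35
  [2→3.5]: (249.3+153.8)/2 × 1.5 = 302.325
  Sum = 730.375 ng/mL·hr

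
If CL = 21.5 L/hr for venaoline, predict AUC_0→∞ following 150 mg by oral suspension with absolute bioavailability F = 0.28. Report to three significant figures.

AUC_0→∞ = F × Dose / CL
        = 0.28 × 150 / 21.5 = 1.95349 mg/L·hr

AUC = 1.95 mg/L·hr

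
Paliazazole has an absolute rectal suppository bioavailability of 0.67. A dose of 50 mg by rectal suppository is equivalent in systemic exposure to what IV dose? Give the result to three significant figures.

Systemic exposure from an extravascular dose = F × D_ev, so the equivalent IV dose is F × D_ev.
D_iv = F × D_ev = 0.67 × 50 = 33.5 mg

D_iv = 33.5 mg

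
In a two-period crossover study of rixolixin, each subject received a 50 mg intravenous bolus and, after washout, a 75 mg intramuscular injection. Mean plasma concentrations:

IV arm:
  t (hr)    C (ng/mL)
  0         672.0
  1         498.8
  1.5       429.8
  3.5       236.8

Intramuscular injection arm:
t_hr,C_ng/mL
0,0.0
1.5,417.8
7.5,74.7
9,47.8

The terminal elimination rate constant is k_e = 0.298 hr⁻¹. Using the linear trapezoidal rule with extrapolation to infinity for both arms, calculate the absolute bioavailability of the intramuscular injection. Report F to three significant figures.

F = 0.598

Trapezoidal AUC_0→3.5 (IV):
  [0→1]: (672.0+498.8)/2 × 1 = 585.4
  [1→1.5]: (498.8+429.8)/2 × 0.5 = 232.15
  [1.5→3.5]: (429.8+236.8)/2 × 2 = 666.6
  Sum = 1484.15 ng/mL·hr
IV tail: 236.8/0.298 = 794.631; AUC_iv,0→∞ = 1484.15 + 794.631 = 2278.781 ng/mL·hr
Trapezoidal AUC_0→9 (intramuscular injection):
  [0→1.5]: (0.0+417.8)/2 × 1.5 = 313.35
  [1.5→7.5]: (417.8+74.7)/2 × 6 = 1477.5
  [7.5→9]: (74.7+47.8)/2 × 1.5 = 91.875
  Sum = 1882.725 ng/mL·hr
intramuscular injection tail: 47.8/0.298 = 160.403; AUC_ev,0→∞ = 1882.725 + 160.403 = 2043.128 ng/mL·hr
F = (AUC_ev/D_ev)/(AUC_iv/D_iv) = (2043.128/75)/(2278.781/50) = 27.2417/45.57562 = 0.5977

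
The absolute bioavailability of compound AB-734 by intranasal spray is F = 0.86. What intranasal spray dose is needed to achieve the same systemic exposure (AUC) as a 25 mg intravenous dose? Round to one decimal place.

For equal systemic exposure: F × D_ev = D_iv
D_ev = D_iv / F = 25 / 0.86 = 29.0698 mg

D_intranasal = 29.1 mg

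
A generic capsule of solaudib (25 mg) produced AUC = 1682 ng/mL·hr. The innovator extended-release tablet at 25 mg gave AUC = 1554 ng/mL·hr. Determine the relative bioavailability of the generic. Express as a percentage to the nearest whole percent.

F_rel = (AUC_test/D_test) / (AUC_ref/D_ref)
      = (1682/25) / (1554/25)
      = 67.28 / 62.16 = 1.0824 = 108.24%

F_rel = 108%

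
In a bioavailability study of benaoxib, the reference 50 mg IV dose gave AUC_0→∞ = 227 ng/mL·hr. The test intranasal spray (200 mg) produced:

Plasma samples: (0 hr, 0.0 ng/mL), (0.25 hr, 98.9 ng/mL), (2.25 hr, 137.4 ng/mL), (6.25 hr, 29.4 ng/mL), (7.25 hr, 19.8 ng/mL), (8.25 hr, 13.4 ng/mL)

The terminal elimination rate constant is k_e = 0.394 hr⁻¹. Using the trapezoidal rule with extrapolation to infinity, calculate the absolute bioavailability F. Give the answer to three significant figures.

F = 0.724

Trapezoidal AUC_0→8.25 (intranasal spray):
  [0→0.25]: (0.0+98.9)/2 × 0.25 = 12.3625
  [0.25→2.25]: (98.9+137.4)/2 × 2 = 236.3
  [2.25→6.25]: (137.4+29.4)/2 × 4 = 333.6
  [6.25→7.25]: (29.4+19.8)/2 × 1 = 24.6
  [7.25→8.25]: (19.8+13.4)/2 × 1 = 16.6
  Sum = 623.4625 ng/mL·hr
Tail: C_last/k_e = 13.4/0.394 = 34.010
AUC_0→∞ (intranasal spray) = 623.4625 + 34.010 = 657.4725 ng/mL·hr
F = (AUC_ev/D_ev)/(AUC_iv/D_iv) = (657.4725/200)/(227/50) = 3.2873625/4.54 = 0.7241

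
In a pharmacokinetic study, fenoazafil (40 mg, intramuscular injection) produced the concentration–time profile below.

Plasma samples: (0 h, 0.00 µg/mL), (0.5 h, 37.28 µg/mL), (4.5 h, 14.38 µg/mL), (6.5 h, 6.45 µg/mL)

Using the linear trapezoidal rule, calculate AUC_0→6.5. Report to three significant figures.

Trapezoidal AUC_0→6.5:
  [0→0.5]: (0.00+37.28)/2 × 0.5 = 9.32
  [0.5→4.5]: (37.28+14.38)/2 × 4 = 103.32
  [4.5→6.5]: (14.38+6.45)/2 × 2 = 20.83
  Sum = 133.47 µg/mL·h

AUC = 133 µg/mL·h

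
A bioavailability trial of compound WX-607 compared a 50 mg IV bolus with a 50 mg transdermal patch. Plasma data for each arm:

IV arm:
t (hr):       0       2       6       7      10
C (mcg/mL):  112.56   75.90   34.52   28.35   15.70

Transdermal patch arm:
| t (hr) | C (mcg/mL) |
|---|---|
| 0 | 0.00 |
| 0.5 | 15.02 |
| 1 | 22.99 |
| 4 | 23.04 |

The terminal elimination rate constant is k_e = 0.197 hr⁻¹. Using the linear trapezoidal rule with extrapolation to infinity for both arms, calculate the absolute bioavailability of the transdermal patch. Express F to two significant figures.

F = 0.34

Trapezoidal AUC_0→10 (IV):
  [0→2]: (112.56+75.90)/2 × 2 = 188.46
  [2→6]: (75.90+34.52)/2 × 4 = 220.84
  [6→7]: (34.52+28.35)/2 × 1 = 31.435
  [7→10]: (28.35+15.70)/2 × 3 = 66.075
  Sum = 506.81 mcg/mL·hr
IV tail: 15.70/0.197 = 79.695; AUC_iv,0→∞ = 506.81 + 79.695 = 586.505 mcg/mL·hr
Trapezoidal AUC_0→4 (transdermal patch):
  [0→0.5]: (0.00+15.02)/2 × 0.5 = 3.755
  [0.5→1]: (15.02+22.99)/2 × 0.5 = 9.5025
  [1→4]: (22.99+23.04)/2 × 3 = 69.045
  Sum = 82.3025 mcg/mL·hr
transdermal patch tail: 23.04/0.197 = 116.954; AUC_ev,0→∞ = 82.3025 + 116.954 = 199.2565 mcg/mL·hr
F = (AUC_ev/D_ev)/(AUC_iv/D_iv) = (199.2565/50)/(586.505/50) = 3.98513/11.7301 = 0.3397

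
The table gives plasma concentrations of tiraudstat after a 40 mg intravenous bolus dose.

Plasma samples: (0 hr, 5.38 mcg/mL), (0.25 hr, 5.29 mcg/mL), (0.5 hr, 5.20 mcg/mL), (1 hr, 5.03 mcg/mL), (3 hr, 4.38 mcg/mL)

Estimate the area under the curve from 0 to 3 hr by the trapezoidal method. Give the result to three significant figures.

AUC = 14.6 mcg/mL·hr

Trapezoidal AUC_0→3:
  [0→0.25]: (5.38+5.29)/2 × 0.25 = 1.33375
  [0.25→0.5]: (5.29+5.20)/2 × 0.25 = 1.31125
  [0.5→1]: (5.20+5.03)/2 × 0.5 = 2.5575
  [1→3]: (5.03+4.38)/2 × 2 = 9.41
  Sum = 14.6125 mcg/mL·hr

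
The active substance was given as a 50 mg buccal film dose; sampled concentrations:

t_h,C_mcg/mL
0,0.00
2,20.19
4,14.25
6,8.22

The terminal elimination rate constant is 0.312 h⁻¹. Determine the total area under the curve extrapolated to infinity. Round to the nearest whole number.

AUC = 103 mcg/mL·h

Trapezoidal AUC_0→6:
  [0→2]: (0.00+20.19)/2 × 2 = 20.19
  [2→4]: (20.19+14.25)/2 × 2 = 34.44
  [4→6]: (14.25+8.22)/2 × 2 = 22.47
  Sum = 77.1 mcg/mL·h
Extrapolated tail: C_last / k_e = 8.22 / 0.312 = 26.346
AUC_0→∞ = 77.1 + 26.346 = 103.446 mcg/mL·h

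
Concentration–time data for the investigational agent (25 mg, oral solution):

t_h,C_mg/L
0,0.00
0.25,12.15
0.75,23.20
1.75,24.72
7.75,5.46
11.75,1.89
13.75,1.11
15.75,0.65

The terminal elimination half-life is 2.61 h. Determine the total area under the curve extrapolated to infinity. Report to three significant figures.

Trapezoidal AUC_0→15.75:
  [0→0.25]: (0.00+12.15)/2 × 0.25 = 1.51875
  [0.25→0.75]: (12.15+23.20)/2 × 0.5 = 8.8375
  [0.75→1.75]: (23.20+24.72)/2 × 1 = 23.96
  [1.75→7.75]: (24.72+5.46)/2 × 6 = 90.54
  [7.75→11.75]: (5.46+1.89)/2 × 4 = 14.7
  [11.75→13.75]: (1.89+1.11)/2 × 2 = 3.0
  [13.75→15.75]: (1.11+0.65)/2 × 2 = 1.76
  Sum = 144.31625 mg/L·h
k_e = ln2 / t½ = 0.693147 / 2.61 = 0.2656 h^-1
Extrapolated tail: C_last / k_e = 0.65 / 0.2656 = 2.447
AUC_0→∞ = 144.31625 + 2.447 = 146.76325 mg/L·h

AUC = 147 mg/L·h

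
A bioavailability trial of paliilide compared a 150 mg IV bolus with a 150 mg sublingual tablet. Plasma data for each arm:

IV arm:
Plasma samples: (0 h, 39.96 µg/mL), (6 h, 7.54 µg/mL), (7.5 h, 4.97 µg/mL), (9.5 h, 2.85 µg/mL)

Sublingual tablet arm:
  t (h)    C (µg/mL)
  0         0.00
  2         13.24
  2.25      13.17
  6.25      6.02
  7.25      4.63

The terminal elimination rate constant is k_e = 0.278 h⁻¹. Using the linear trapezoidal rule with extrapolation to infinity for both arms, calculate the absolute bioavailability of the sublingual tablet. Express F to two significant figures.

F = 0.45

Trapezoidal AUC_0→9.5 (IV):
  [0→6]: (39.96+7.54)/2 × 6 = 142.5
  [6→7.5]: (7.54+4.97)/2 × 1.5 = 9.3825
  [7.5→9.5]: (4.97+2.85)/2 × 2 = 7.82
  Sum = 159.7025 µg/mL·h
IV tail: 2.85/0.278 = 10.252; AUC_iv,0→∞ = 159.7025 + 10.252 = 169.9545 µg/mL·h
Trapezoidal AUC_0→7.25 (sublingual tablet):
  [0→2]: (0.00+13.24)/2 × 2 = 13.24
  [2→2.25]: (13.24+13.17)/2 × 0.25 = 3.30125
  [2.25→6.25]: (13.17+6.02)/2 × 4 = 38.38
  [6.25→7.25]: (6.02+4.63)/2 × 1 = 5.325
  Sum = 60.24625 µg/mL·h
sublingual tablet tail: 4.63/0.278 = 16.655; AUC_ev,0→∞ = 60.24625 + 16.655 = 76.90125 µg/mL·h
F = (AUC_ev/D_ev)/(AUC_iv/D_iv) = (76.90125/150)/(169.9545/150) = 0.512675/1.13303 = 0.4525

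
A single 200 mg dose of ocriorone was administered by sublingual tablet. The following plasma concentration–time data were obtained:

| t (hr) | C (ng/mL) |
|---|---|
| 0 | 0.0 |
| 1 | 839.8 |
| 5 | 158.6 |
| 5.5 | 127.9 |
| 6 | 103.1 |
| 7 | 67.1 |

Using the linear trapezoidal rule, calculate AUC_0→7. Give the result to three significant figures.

AUC = 2630 ng/mL·hr

Trapezoidal AUC_0→7:
  [0→1]: (0.0+839.8)/2 × 1 = 419.9
  [1→5]: (839.8+158.6)/2 × 4 = 1996.8
  [5→5.5]: (158.6+127.9)/2 × 0.5 = 71.625
  [5.5→6]: (127.9+103.1)/2 × 0.5 = 57.75
  [6→7]: (103.1+67.1)/2 × 1 = 85.1
  Sum = 2631.175 ng/mL·hr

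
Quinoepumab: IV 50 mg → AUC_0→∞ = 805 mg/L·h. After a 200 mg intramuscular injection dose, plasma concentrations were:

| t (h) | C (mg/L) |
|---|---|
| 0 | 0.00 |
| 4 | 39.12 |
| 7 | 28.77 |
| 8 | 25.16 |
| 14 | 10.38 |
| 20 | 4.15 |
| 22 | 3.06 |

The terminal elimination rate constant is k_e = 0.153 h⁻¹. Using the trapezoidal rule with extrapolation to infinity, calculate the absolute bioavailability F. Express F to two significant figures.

Trapezoidal AUC_0→22 (intramuscular injection):
  [0→4]: (0.00+39.12)/2 × 4 = 78.24
  [4→7]: (39.12+28.77)/2 × 3 = 101.835
  [7→8]: (28.77+25.16)/2 × 1 = 26.965
  [8→14]: (25.16+10.38)/2 × 6 = 106.62
  [14→20]: (10.38+4.15)/2 × 6 = 43.59
  [20→22]: (4.15+3.06)/2 × 2 = 7.21
  Sum = 364.46 mg/L·h
Tail: C_last/k_e = 3.06/0.153 = 20.000
AUC_0→∞ (intramuscular injection) = 364.46 + 20.000 = 384.46 mg/L·h
F = (AUC_ev/D_ev)/(AUC_iv/D_iv) = (384.46/200)/(805/50) = 1.9223/16.1 = 0.1194

F = 0.12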